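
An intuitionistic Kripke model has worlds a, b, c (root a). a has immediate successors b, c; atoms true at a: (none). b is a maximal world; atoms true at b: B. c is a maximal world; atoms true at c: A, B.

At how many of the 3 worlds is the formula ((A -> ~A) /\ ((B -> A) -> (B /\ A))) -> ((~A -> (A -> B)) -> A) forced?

1

a: does not force it — a ||-/- ((A -> ~A) /\ ((B -> A) -> (B /\ A))) -> ((~A -> (A -> B)) -> A): at the accessible world b, b ||- (A -> ~A) /\ ((B -> A) -> (B /\ A)) but b ||-/- (~A -> (A -> B)) -> A.
b: does not force it — b ||-/- ((A -> ~A) /\ ((B -> A) -> (B /\ A))) -> ((~A -> (A -> B)) -> A): already at b itself, b ||- (A -> ~A) /\ ((B -> A) -> (B /\ A)) but b ||-/- (~A -> (A -> B)) -> A.
c: forces it.
Worlds forcing the formula: {c}.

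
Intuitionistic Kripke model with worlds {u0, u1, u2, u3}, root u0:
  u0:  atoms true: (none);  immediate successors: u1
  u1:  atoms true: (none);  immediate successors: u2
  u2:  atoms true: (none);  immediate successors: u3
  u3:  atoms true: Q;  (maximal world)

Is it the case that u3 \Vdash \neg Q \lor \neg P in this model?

u3 \Vdash \neg Q \lor \neg P via the disjunct \neg P.

Yes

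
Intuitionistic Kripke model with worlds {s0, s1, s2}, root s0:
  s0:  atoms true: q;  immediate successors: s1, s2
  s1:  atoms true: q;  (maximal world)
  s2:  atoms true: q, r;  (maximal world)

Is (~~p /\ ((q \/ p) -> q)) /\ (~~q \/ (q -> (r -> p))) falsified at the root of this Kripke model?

Yes

s0 ||-/- (~~p /\ ((q \/ p) -> q)) /\ (~~q \/ (q -> (r -> p))) since s0 fails ~~p /\ ((q \/ p) -> q).
So the root s0 does not force (~~p /\ ((q \/ p) -> q)) /\ (~~q \/ (q -> (r -> p))); the model is a countermodel.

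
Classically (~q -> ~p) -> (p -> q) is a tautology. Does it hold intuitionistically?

No

This is the converse of contraposition, which is not intuitionistically valid.
A Kripke countermodel: worlds u, v; order generated by u <= v; atoms true at each world — u:{p}; v:{p,q}.
u ||-/- (~q -> ~p) -> (p -> q): already at u itself, u ||- ~q -> ~p but u ||-/- p -> q.
u ||-/- p -> q: already at u itself, u ||- p but u ||-/- q.
u lacks atom q, so u ||-/- q.
So the root u does not force the formula.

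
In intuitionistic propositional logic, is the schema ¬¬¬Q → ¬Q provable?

This is triple-negation reduction, which is intuitionistically derivable.
Assume ¬¬¬Q and suppose Q. Then ¬¬Q (double-negation introduction), contradicting ¬¬¬Q. So ¬Q.

Yes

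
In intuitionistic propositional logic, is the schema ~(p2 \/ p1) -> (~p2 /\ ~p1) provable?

This is a constructively valid De Morgan direction (negated disjunction to conjunction of negations), which is intuitionistically derivable.
From ~(p2 \/ p1): if p2 held then p2 \/ p1 would, contradiction — so ~p2; similarly ~p1.

Yes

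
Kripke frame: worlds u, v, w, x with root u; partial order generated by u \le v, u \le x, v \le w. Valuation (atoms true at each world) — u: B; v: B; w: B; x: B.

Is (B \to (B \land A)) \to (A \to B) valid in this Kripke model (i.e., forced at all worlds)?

Yes

u \Vdash (B \to (B \land A)) \to (A \to B) vacuously: no world accessible from u forces the antecedent B \to (B \land A).
Since the root u forces (B \to (B \land A)) \to (A \to B) and forcing is persistent (monotone upward), every world forces it.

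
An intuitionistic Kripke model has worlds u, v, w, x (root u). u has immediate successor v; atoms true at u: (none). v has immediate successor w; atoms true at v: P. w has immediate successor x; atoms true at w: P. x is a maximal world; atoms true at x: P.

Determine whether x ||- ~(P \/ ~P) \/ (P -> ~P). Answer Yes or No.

x ||-/- ~(P \/ ~P) \/ (P -> ~P): neither disjunct is forced at x.
x ||-/- ~(P \/ ~P) since x is accessible from x and x ||- P \/ ~P.
x ||- P \/ ~P via the disjunct P.

No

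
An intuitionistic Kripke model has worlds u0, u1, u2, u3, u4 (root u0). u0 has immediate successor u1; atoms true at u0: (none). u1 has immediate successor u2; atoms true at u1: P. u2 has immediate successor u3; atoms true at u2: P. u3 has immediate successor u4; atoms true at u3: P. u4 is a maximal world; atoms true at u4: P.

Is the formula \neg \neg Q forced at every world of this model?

Not every world: u0 \nVdash \neg \neg Q.
u0 \nVdash \neg \neg Q since u0 is accessible from u0 and u0 \Vdash \neg Q.
u0 \Vdash \neg Q: no world accessible from u0 forces Q.

No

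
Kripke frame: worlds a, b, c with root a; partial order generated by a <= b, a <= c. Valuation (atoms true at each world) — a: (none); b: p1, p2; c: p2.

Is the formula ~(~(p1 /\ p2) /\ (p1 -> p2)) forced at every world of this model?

Not every world: a ||-/- ~(~(p1 /\ p2) /\ (p1 -> p2)).
a ||-/- ~(~(p1 /\ p2) /\ (p1 -> p2)) since c is accessible from a and c ||- ~(p1 /\ p2) /\ (p1 -> p2).
c ||- ~(p1 /\ p2) /\ (p1 -> p2) since c forces both conjuncts.

No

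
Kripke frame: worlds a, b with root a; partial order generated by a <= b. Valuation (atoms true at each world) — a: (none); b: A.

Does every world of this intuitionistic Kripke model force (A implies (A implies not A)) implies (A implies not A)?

a forces (A implies (A implies not A)) implies (A implies not A) vacuously: no world accessible from a forces the antecedent A implies (A implies not A).
Since the root a forces (A implies (A implies not A)) implies (A implies not A) and forcing is persistent (monotone upward), every world forces it.

Yes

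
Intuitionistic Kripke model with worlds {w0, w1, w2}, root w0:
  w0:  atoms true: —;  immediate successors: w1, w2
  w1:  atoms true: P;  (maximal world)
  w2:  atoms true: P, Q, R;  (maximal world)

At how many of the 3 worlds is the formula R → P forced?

w0: forces it.
w1: forces it.
w2: forces it.
Worlds forcing the formula: {w0, w1, w2}.

3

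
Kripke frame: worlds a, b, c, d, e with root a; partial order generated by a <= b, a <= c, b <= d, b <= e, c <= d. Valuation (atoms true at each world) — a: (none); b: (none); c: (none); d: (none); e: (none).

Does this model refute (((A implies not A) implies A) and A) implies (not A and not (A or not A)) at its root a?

a forces (((A implies not A) implies A) and A) implies (not A and not (A or not A)) vacuously: no world accessible from a forces the antecedent ((A implies not A) implies A) and A.
So the root a forces (((A implies not A) implies A) and A) implies (not A and not (A or not A)); the model is not a countermodel.

No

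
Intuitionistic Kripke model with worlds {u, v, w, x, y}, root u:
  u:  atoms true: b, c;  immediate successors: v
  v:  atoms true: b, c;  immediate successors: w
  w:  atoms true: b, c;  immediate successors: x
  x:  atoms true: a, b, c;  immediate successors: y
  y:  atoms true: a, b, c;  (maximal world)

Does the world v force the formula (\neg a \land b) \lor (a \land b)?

v \nVdash (\neg a \land b) \lor (a \land b): neither disjunct is forced at v.
v \nVdash \neg a \land b since v fails \neg a.

No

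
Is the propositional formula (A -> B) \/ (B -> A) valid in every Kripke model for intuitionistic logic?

No

This is the Gödel–Dummett linearity axiom, which is not intuitionistically valid.
A Kripke countermodel: worlds u0, u1, u2; order generated by u0 <= u1, u0 <= u2; atoms true at each world — u0:{}; u1:{A}; u2:{B}.
u0 ||-/- (A -> B) \/ (B -> A): neither disjunct is forced at u0.
u0 ||-/- A -> B: at the accessible world u1, u1 ||- A but u1 ||-/- B.
u1 lacks atom B, so u1 ||-/- B.
So the root u0 does not force the formula.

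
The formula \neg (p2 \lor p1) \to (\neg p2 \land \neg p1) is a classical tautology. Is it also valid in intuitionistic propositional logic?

This is a constructively valid De Morgan direction (negated disjunction to conjunction of negations), which is intuitionistically derivable.
From \neg (p2 \lor p1): if p2 held then p2 \lor p1 would, contradiction — so \neg p2; similarly \neg p1.

Yes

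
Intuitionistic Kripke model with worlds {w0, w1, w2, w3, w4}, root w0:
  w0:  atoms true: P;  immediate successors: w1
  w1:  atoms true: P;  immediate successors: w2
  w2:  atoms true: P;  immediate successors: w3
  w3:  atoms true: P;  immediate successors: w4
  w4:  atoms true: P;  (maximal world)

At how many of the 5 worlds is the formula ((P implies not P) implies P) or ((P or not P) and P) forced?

w0: forces it.
w1: forces it.
w2: forces it.
w3: forces it.
w4: forces it.
Worlds forcing the formula: {w0, w1, w2, w3, w4}.

5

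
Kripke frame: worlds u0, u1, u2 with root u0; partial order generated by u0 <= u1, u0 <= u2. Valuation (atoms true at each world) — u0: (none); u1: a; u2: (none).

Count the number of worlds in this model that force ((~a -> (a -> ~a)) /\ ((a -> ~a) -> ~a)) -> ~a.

u0: does not force it — u0 ||-/- ((~a -> (a -> ~a)) /\ ((a -> ~a) -> ~a)) -> ~a: already at u0 itself, u0 ||- (~a -> (a -> ~a)) /\ ((a -> ~a) -> ~a) but u0 ||-/- ~a.
u1: does not force it.
u2: forces it.
Worlds forcing the formula: {u2}.

1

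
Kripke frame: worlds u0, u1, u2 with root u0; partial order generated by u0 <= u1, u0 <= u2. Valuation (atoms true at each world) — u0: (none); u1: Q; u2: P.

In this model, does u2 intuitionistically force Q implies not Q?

Yes

u2 forces Q implies not Q vacuously: no world accessible from u2 forces the antecedent Q.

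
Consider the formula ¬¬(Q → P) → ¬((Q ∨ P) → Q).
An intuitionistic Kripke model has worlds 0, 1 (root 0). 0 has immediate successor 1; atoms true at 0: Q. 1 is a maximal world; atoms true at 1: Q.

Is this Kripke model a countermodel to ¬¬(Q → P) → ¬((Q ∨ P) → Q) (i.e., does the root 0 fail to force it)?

No

0 ⊩ ¬¬(Q → P) → ¬((Q ∨ P) → Q) vacuously: no world accessible from 0 forces the antecedent ¬¬(Q → P).
So the root 0 forces ¬¬(Q → P) → ¬((Q ∨ P) → Q); the model is not a countermodel.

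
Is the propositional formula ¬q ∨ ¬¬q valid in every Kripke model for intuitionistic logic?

This is the weak law of excluded middle, which is not intuitionistically valid.
A Kripke countermodel: worlds s0, s1, s2; order generated by s0 ≤ s1, s0 ≤ s2; atoms true at each world — s0:{}; s1:{q}; s2:{}.
s0 ⊮ ¬q ∨ ¬¬q: neither disjunct is forced at s0.
s0 ⊮ ¬q since s1 is accessible from s0 and s1 ⊩ q.
So the root s0 does not force the formula.

No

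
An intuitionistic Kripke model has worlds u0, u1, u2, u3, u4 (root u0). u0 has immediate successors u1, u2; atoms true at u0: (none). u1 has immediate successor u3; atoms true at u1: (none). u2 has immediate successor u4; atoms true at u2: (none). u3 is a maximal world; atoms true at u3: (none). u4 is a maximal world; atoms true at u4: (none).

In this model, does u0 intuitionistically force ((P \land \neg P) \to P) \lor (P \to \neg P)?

Yes

u0 \Vdash ((P \land \neg P) \to P) \lor (P \to \neg P) via the disjunct (P \land \neg P) \to P.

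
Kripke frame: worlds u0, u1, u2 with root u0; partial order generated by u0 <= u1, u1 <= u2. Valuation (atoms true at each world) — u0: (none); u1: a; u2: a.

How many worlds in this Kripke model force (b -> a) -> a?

u0: does not force it — u0 ||-/- (b -> a) -> a: already at u0 itself, u0 ||- b -> a but u0 ||-/- a.
u1: forces it.
u2: forces it.
Worlds forcing the formula: {u1, u2}.

2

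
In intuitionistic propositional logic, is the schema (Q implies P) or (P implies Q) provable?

This is the Gödel–Dummett linearity axiom, which is not intuitionistically valid.
A Kripke countermodel: worlds s0, s1, s2; order generated by s0 <= s1, s0 <= s2; atoms true at each world — s0:{}; s1:{Q}; s2:{P}.
s0 does not force (Q implies P) or (P implies Q): neither disjunct is forced at s0.
s0 does not force Q implies P: at the accessible world s1, s1 forces Q but s1 does not force P.
s1 lacks atom P, so s1 does not force P.
So the root s0 does not force the formula.

No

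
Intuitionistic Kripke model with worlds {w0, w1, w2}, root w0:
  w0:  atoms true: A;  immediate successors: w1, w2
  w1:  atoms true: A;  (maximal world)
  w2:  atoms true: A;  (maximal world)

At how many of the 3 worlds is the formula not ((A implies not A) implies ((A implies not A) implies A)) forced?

w0: does not force it — w0 does not force not ((A implies not A) implies ((A implies not A) implies A)) since w0 is accessible from w0 and w0 forces (A implies not A) implies ((A implies not A) implies A).
w1: does not force it — w1 does not force not ((A implies not A) implies ((A implies not A) implies A)) since w1 is accessible from w1 and w1 forces (A implies not A) implies ((A implies not A) implies A).
w2: does not force it — w2 does not force not ((A implies not A) implies ((A implies not A) implies A)) since w2 is accessible from w2 and w2 forces (A implies not A) implies ((A implies not A) implies A).
Worlds forcing the formula: { }.

0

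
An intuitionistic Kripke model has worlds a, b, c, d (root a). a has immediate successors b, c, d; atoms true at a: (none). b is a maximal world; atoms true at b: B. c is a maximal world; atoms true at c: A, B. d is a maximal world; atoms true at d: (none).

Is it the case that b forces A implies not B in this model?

Yes

b forces A implies not B vacuously: no world accessible from b forces the antecedent A.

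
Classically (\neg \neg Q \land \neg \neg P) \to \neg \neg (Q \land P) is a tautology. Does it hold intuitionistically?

This is the distribution of double negation over conjunction, which is intuitionistically derivable.
Assume \neg \neg Q, \neg \neg P, and \neg (Q \land P). From Q we'd get \neg P (since Q \land P is refuted), contradicting \neg \neg P; so \neg Q, contradicting \neg \neg Q.

Yes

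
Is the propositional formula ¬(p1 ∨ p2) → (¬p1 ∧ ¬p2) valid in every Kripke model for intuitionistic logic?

This is a constructively valid De Morgan direction (negated disjunction to conjunction of negations), which is intuitionistically derivable.
From ¬(p1 ∨ p2): if p1 held then p1 ∨ p2 would, contradiction — so ¬p1; similarly ¬p2.

Yes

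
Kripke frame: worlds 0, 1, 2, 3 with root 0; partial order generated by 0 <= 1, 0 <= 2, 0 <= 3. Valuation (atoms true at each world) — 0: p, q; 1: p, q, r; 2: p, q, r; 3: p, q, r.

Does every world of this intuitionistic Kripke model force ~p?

No

Not every world: 0 ||-/- ~p.
0 ||-/- ~p since 0 is accessible from 0 and 0 ||- p.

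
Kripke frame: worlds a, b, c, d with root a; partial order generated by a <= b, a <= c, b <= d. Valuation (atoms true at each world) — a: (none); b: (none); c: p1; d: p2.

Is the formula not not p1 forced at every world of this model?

No

Not every world: a does not force not not p1.
a does not force not not p1 since b is accessible from a and b forces not p1.
b forces not p1: no world accessible from b forces p1.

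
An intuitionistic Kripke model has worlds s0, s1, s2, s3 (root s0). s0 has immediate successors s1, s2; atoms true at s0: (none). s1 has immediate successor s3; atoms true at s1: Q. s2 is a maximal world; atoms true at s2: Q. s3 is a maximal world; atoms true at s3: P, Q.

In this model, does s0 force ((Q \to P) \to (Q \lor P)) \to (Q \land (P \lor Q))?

No

s0 \nVdash ((Q \to P) \to (Q \lor P)) \to (Q \land (P \lor Q)): already at s0 itself, s0 \Vdash (Q \to P) \to (Q \lor P) but s0 \nVdash Q \land (P \lor Q).
s0 \nVdash Q \land (P \lor Q) since s0 fails Q.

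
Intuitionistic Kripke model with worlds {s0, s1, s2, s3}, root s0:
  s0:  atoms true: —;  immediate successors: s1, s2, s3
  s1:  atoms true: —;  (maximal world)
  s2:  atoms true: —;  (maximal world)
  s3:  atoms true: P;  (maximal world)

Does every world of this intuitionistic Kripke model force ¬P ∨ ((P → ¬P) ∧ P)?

No

Not every world: s0 ⊮ ¬P ∨ ((P → ¬P) ∧ P).
s0 ⊮ ¬P ∨ ((P → ¬P) ∧ P): neither disjunct is forced at s0.
s0 ⊮ ¬P since s3 is accessible from s0 and s3 ⊩ P.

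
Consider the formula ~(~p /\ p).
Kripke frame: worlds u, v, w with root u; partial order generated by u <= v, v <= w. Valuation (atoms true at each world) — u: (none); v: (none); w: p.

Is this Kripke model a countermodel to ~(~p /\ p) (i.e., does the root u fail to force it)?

No

u ||- ~(~p /\ p): no world accessible from u forces ~p /\ p.
So the root u forces ~(~p /\ p); the model is not a countermodel.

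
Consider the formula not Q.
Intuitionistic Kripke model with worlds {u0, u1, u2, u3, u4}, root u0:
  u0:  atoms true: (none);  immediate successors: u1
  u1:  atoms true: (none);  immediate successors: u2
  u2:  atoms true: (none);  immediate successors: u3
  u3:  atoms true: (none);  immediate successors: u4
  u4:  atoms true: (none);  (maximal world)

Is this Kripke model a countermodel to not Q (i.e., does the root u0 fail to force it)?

u0 forces not Q: no world accessible from u0 forces Q.
So the root u0 forces not Q; the model is not a countermodel.

No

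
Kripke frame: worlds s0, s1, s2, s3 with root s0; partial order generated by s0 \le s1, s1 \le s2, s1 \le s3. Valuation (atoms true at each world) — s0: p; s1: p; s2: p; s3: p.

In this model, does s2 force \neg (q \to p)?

No

s2 \nVdash \neg (q \to p) since s2 is accessible from s2 and s2 \Vdash q \to p.
s2 \Vdash q \to p vacuously: no world accessible from s2 forces the antecedent q.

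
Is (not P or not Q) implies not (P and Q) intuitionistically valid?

Yes

This is a constructively valid De Morgan direction (disjunction of negations to negated conjunction), which is intuitionistically derivable.
If not P holds at a world then no accessible world forces P, hence none forces P and Q; likewise for not Q.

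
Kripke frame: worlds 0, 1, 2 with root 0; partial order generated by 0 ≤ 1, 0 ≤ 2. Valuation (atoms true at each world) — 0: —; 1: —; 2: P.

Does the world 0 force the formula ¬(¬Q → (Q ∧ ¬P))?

0 ⊩ ¬(¬Q → (Q ∧ ¬P)): no world accessible from 0 forces ¬Q → (Q ∧ ¬P).

Yes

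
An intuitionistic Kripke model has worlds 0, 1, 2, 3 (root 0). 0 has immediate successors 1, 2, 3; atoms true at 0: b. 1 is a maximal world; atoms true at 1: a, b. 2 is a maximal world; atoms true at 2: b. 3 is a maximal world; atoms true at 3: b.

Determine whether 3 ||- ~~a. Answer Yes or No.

No

3 ||-/- ~~a since 3 is accessible from 3 and 3 ||- ~a.
3 ||- ~a: no world accessible from 3 forces a.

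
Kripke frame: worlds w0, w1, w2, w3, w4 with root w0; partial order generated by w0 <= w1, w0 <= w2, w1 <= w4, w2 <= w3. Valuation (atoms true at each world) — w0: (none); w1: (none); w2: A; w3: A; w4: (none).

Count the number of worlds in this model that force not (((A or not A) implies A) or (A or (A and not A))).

2

w0: does not force it — w0 does not force not (((A or not A) implies A) or (A or (A and not A))) since w2 is accessible from w0 and w2 forces ((A or not A) implies A) or (A or (A and not A)).
w1: forces it.
w2: does not force it — w2 does not force not (((A or not A) implies A) or (A or (A and not A))) since w2 is accessible from w2 and w2 forces ((A or not A) implies A) or (A or (A and not A)).
w3: does not force it.
w4: forces it.
Worlds forcing the formula: {w1, w4}.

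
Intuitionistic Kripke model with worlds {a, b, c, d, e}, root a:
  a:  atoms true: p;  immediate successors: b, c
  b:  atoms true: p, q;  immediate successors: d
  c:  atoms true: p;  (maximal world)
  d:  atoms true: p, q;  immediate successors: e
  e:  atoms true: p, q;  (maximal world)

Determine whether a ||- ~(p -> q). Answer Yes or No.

No

a ||-/- ~(p -> q) since b is accessible from a and b ||- p -> q.
b ||- p -> q: every world accessible from b that forces p (namely b, d, e) also forces q.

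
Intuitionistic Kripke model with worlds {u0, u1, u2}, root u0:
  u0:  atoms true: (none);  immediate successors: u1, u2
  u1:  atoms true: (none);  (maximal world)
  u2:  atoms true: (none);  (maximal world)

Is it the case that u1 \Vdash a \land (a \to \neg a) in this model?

u1 \nVdash a \land (a \to \neg a) since u1 fails a.

No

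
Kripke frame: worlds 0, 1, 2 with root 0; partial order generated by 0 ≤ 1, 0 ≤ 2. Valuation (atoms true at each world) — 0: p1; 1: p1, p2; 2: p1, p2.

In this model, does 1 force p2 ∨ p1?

1 ⊩ p2 ∨ p1 via the disjunct p2.

Yes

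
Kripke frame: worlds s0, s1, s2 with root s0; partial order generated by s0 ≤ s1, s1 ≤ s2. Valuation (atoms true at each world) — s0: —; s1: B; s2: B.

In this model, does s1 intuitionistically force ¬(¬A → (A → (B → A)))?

No

s1 ⊮ ¬(¬A → (A → (B → A))) since s1 is accessible from s1 and s1 ⊩ ¬A → (A → (B → A)).
s1 ⊩ ¬A → (A → (B → A)): every world accessible from s1 that forces ¬A (namely s1, s2) also forces A → (B → A).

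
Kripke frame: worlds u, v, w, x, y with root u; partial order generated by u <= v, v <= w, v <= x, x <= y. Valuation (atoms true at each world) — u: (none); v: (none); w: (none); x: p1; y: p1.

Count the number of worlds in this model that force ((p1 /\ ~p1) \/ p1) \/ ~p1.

3

u: does not force it — u ||-/- ((p1 /\ ~p1) \/ p1) \/ ~p1: neither disjunct is forced at u.
v: does not force it — v ||-/- ((p1 /\ ~p1) \/ p1) \/ ~p1: neither disjunct is forced at v.
w: forces it.
x: forces it.
y: forces it.
Worlds forcing the formula: {w, x, y}.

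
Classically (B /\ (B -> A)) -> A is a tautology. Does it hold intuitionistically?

Yes

This is modus ponens in implicational form, which is intuitionistically derivable.
If a world forces B and B -> A, then applying the implication at that world (which is accessible from itself) gives A.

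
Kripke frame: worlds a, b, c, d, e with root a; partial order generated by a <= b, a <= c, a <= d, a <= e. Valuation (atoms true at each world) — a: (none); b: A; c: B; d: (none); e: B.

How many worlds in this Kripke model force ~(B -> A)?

2

a: does not force it — a ||-/- ~(B -> A) since b is accessible from a and b ||- B -> A.
b: does not force it.
c: forces it.
d: does not force it.
e: forces it.
Worlds forcing the formula: {c, e}.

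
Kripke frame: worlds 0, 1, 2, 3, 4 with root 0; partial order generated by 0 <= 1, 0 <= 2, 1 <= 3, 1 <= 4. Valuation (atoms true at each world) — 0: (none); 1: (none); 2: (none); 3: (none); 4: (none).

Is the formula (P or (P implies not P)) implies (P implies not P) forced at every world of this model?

0 forces (P or (P implies not P)) implies (P implies not P): every world accessible from 0 that forces P or (P implies not P) (namely 0, 1, 2, 3, 4) also forces P implies not P.
Since the root 0 forces (P or (P implies not P)) implies (P implies not P) and forcing is persistent (monotone upward), every world forces it.

Yes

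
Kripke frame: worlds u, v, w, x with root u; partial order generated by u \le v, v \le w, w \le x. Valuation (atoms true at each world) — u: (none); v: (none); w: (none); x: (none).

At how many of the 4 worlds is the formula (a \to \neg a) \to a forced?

u: does not force it — u \nVdash (a \to \neg a) \to a: already at u itself, u \Vdash a \to \neg a but u \nVdash a.
v: does not force it — v \nVdash (a \to \neg a) \to a: already at v itself, v \Vdash a \to \neg a but v \nVdash a.
w: does not force it.
x: does not force it.
Worlds forcing the formula: { }.

0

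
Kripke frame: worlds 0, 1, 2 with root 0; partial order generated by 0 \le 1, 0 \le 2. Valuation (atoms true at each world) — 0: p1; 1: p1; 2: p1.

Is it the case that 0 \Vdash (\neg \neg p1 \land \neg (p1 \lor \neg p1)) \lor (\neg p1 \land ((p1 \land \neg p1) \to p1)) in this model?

No

0 \nVdash (\neg \neg p1 \land \neg (p1 \lor \neg p1)) \lor (\neg p1 \land ((p1 \land \neg p1) \to p1)): neither disjunct is forced at 0.
0 \nVdash \neg \neg p1 \land \neg (p1 \lor \neg p1) since 0 fails \neg (p1 \lor \neg p1).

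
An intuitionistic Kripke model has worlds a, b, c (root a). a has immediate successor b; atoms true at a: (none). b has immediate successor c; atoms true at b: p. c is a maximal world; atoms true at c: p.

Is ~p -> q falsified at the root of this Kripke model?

a ||- ~p -> q vacuously: no world accessible from a forces the antecedent ~p.
So the root a forces ~p -> q; the model is not a countermodel.

No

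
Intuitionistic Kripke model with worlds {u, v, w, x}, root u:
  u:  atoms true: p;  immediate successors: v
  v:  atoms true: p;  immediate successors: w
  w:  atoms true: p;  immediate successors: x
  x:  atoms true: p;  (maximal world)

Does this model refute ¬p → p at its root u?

No

u ⊩ ¬p → p vacuously: no world accessible from u forces the antecedent ¬p.
So the root u forces ¬p → p; the model is not a countermodel.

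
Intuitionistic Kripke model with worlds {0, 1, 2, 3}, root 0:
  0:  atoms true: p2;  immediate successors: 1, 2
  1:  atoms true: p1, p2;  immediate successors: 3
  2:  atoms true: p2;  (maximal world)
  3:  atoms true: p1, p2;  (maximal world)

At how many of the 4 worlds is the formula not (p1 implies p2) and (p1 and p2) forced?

0

0: does not force it — 0 does not force not (p1 implies p2) and (p1 and p2) since 0 fails not (p1 implies p2).
1: does not force it.
2: does not force it.
3: does not force it.
Worlds forcing the formula: { }.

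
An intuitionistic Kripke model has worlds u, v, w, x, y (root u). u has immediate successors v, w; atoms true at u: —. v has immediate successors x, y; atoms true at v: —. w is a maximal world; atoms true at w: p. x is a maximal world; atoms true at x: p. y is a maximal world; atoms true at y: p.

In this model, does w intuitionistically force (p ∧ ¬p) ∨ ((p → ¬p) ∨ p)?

Yes

w ⊩ (p ∧ ¬p) ∨ ((p → ¬p) ∨ p) via the disjunct (p → ¬p) ∨ p.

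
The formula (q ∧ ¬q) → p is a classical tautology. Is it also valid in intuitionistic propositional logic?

This is an instance of ex falso quodlibet, which is intuitionistically derivable.
No world can force both q and ¬q, so the antecedent q ∧ ¬q is never forced and the implication holds vacuously at every world.

Yes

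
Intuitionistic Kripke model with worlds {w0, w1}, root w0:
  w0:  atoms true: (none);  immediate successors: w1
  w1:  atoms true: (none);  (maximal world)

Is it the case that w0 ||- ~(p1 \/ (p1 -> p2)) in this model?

w0 ||-/- ~(p1 \/ (p1 -> p2)) since w0 is accessible from w0 and w0 ||- p1 \/ (p1 -> p2).
w0 ||- p1 \/ (p1 -> p2) via the disjunct p1 -> p2.

No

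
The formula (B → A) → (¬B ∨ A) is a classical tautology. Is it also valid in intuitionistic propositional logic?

This is the material-implication-as-disjunction principle, which is not intuitionistically valid.
A Kripke countermodel: worlds w0, w1; order generated by w0 ≤ w1; atoms true at each world — w0:{}; w1:{A,B}.
w0 ⊮ (B → A) → (¬B ∨ A): already at w0 itself, w0 ⊩ B → A but w0 ⊮ ¬B ∨ A.
w0 ⊮ ¬B ∨ A: neither disjunct is forced at w0.
w0 ⊮ ¬B since w1 is accessible from w0 and w1 ⊩ B.
So the root w0 does not force the formula.

No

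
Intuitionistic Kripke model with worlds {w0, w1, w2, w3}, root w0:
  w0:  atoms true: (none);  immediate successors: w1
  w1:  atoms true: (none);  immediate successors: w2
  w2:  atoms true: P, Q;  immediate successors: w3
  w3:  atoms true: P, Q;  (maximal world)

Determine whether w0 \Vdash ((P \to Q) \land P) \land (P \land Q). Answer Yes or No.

No

w0 \nVdash ((P \to Q) \land P) \land (P \land Q) since w0 fails (P \to Q) \land P.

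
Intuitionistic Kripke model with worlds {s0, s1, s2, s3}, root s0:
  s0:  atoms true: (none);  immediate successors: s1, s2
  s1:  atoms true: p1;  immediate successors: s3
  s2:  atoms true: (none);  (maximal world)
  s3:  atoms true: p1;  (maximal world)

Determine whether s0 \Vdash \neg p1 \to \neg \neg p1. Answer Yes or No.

s0 \nVdash \neg p1 \to \neg \neg p1: at the accessible world s2, s2 \Vdash \neg p1 but s2 \nVdash \neg \neg p1.
s2 \nVdash \neg \neg p1 since s2 is accessible from s2 and s2 \Vdash \neg p1.
s2 \Vdash \neg p1: no world accessible from s2 forces p1.

No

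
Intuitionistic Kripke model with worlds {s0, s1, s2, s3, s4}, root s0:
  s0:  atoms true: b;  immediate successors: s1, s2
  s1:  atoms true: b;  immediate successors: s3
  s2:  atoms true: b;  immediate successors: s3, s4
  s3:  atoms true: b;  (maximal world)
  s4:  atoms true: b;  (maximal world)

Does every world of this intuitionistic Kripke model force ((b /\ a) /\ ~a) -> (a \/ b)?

s0 ||- ((b /\ a) /\ ~a) -> (a \/ b) vacuously: no world accessible from s0 forces the antecedent (b /\ a) /\ ~a.
Since the root s0 forces ((b /\ a) /\ ~a) -> (a \/ b) and forcing is persistent (monotone upward), every world forces it.

Yes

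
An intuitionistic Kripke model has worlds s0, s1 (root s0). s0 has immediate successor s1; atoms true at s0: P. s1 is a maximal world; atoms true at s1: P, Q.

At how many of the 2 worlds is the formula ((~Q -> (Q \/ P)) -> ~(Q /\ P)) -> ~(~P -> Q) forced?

s0: forces it.
s1: forces it.
Worlds forcing the formula: {s0, s1}.

2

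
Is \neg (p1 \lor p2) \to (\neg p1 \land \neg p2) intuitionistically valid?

This is a constructively valid De Morgan direction (negated disjunction to conjunction of negations), which is intuitionistically derivable.
From \neg (p1 \lor p2): if p1 held then p1 \lor p2 would, contradiction — so \neg p1; similarly \neg p2.

Yes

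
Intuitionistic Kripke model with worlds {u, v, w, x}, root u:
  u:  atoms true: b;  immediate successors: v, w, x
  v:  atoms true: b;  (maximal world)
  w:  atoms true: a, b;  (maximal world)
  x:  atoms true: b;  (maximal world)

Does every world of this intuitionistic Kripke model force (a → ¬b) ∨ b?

u ⊩ (a → ¬b) ∨ b via the disjunct b.
Since the root u forces (a → ¬b) ∨ b and forcing is persistent (monotone upward), every world forces it.

Yes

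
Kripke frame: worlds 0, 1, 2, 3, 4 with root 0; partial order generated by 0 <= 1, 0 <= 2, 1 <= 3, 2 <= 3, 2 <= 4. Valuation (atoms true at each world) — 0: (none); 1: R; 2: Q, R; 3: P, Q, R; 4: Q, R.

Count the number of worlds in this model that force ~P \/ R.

0: does not force it — 0 ||-/- ~P \/ R: neither disjunct is forced at 0.
1: forces it.
2: forces it.
3: forces it.
4: forces it.
Worlds forcing the formula: {1, 2, 3, 4}.

4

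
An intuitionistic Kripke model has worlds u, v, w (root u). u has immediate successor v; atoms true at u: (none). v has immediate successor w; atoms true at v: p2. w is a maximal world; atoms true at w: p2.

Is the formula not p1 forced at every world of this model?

Yes

u forces not p1: no world accessible from u forces p1.
Since the root u forces not p1 and forcing is persistent (monotone upward), every world forces it.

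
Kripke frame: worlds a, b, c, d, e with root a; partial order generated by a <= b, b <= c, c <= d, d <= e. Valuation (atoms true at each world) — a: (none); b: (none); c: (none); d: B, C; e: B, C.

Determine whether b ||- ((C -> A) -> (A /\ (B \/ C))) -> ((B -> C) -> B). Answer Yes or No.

No

b ||-/- ((C -> A) -> (A /\ (B \/ C))) -> ((B -> C) -> B): already at b itself, b ||- (C -> A) -> (A /\ (B \/ C)) but b ||-/- (B -> C) -> B.
b ||-/- (B -> C) -> B: already at b itself, b ||- B -> C but b ||-/- B.
b lacks atom B, so b ||-/- B.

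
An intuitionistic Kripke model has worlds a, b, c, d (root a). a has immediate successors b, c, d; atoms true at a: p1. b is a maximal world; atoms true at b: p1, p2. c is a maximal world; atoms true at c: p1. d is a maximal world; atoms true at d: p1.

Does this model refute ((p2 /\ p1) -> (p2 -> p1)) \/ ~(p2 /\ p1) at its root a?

No

a ||- ((p2 /\ p1) -> (p2 -> p1)) \/ ~(p2 /\ p1) via the disjunct (p2 /\ p1) -> (p2 -> p1).
So the root a forces ((p2 /\ p1) -> (p2 -> p1)) \/ ~(p2 /\ p1); the model is not a countermodel.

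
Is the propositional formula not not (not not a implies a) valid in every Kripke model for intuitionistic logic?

This is the double negation of double-negation elimination, which is intuitionistically derivable.
By Glivenko's theorem the double negation of any classical propositional tautology is intuitionistically provable; not not a implies a is classically a tautology.

Yes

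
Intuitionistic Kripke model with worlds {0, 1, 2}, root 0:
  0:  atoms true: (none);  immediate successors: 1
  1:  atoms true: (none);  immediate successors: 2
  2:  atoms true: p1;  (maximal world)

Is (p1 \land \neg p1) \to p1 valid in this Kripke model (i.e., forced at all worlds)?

0 \Vdash (p1 \land \neg p1) \to p1 vacuously: no world accessible from 0 forces the antecedent p1 \land \neg p1.
Since the root 0 forces (p1 \land \neg p1) \to p1 and forcing is persistent (monotone upward), every world forces it.

Yes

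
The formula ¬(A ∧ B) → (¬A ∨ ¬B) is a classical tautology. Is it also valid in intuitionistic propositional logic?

This is the constructively invalid direction of De Morgan's law for conjunction, which is not intuitionistically valid.
A Kripke countermodel: worlds u0, u1, u2; order generated by u0 ≤ u1, u0 ≤ u2; atoms true at each world — u0:{}; u1:{A}; u2:{B}.
u0 ⊮ ¬(A ∧ B) → (¬A ∨ ¬B): already at u0 itself, u0 ⊩ ¬(A ∧ B) but u0 ⊮ ¬A ∨ ¬B.
u0 ⊮ ¬A ∨ ¬B: neither disjunct is forced at u0.
u0 ⊮ ¬A since u1 is accessible from u0 and u1 ⊩ A.
So the root u0 does not force the formula.

No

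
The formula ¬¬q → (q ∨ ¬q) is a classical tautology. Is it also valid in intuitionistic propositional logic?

No

This is a variant of double-negation elimination (deriving excluded middle from double negation), which is not intuitionistically valid.
A Kripke countermodel: worlds u0, u1; order generated by u0 ≤ u1; atoms true at each world — u0:{}; u1:{q}.
u0 ⊮ ¬¬q → (q ∨ ¬q): already at u0 itself, u0 ⊩ ¬¬q but u0 ⊮ q ∨ ¬q.
u0 ⊮ q ∨ ¬q: neither disjunct is forced at u0.
u0 lacks atom q, so u0 ⊮ q.
So the root u0 does not force the formula.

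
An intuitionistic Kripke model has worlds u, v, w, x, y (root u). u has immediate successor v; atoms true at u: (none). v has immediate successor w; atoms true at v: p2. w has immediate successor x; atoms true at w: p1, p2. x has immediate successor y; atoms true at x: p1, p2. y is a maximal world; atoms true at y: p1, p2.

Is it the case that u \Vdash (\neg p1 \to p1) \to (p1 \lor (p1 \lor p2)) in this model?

u \nVdash (\neg p1 \to p1) \to (p1 \lor (p1 \lor p2)): already at u itself, u \Vdash \neg p1 \to p1 but u \nVdash p1 \lor (p1 \lor p2).
u \nVdash p1 \lor (p1 \lor p2): neither disjunct is forced at u.
u lacks atom p1, so u \nVdash p1.

No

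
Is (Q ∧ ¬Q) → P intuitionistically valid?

Yes

This is an instance of ex falso quodlibet, which is intuitionistically derivable.
No world can force both Q and ¬Q, so the antecedent Q ∧ ¬Q is never forced and the implication holds vacuously at every world.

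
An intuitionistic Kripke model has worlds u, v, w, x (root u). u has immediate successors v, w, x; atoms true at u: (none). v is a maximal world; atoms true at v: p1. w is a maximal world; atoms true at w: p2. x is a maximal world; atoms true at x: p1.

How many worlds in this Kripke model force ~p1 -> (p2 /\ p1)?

2

u: does not force it — u ||-/- ~p1 -> (p2 /\ p1): at the accessible world w, w ||- ~p1 but w ||-/- p2 /\ p1.
v: forces it.
w: does not force it.
x: forces it.
Worlds forcing the formula: {v, x}.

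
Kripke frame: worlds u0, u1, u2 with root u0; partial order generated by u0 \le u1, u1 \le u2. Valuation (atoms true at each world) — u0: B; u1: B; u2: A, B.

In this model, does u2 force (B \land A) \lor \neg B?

Yes

u2 \Vdash (B \land A) \lor \neg B via the disjunct B \land A.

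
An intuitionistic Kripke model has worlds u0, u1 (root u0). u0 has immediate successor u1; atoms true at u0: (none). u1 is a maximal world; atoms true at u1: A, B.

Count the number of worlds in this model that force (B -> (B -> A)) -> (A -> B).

u0: forces it.
u1: forces it.
Worlds forcing the formula: {u0, u1}.

2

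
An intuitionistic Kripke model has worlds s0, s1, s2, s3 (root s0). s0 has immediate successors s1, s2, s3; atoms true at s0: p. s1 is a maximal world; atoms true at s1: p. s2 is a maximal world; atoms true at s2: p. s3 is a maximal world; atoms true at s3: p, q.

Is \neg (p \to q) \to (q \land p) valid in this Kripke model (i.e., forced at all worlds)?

Not every world: s0 \nVdash \neg (p \to q) \to (q \land p).
s0 \nVdash \neg (p \to q) \to (q \land p): at the accessible world s1, s1 \Vdash \neg (p \to q) but s1 \nVdash q \land p.
s1 \nVdash q \land p since s1 fails q.

No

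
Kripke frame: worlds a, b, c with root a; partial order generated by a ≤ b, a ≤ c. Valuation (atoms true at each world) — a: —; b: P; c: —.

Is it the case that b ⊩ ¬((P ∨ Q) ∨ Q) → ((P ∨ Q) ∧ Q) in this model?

b ⊩ ¬((P ∨ Q) ∨ Q) → ((P ∨ Q) ∧ Q) vacuously: no world accessible from b forces the antecedent ¬((P ∨ Q) ∨ Q).

Yes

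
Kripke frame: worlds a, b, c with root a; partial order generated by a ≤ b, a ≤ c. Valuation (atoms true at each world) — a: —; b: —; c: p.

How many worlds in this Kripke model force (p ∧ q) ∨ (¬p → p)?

a: does not force it — a ⊮ (p ∧ q) ∨ (¬p → p): neither disjunct is forced at a.
b: does not force it — b ⊮ (p ∧ q) ∨ (¬p → p): neither disjunct is forced at b.
c: forces it.
Worlds forcing the formula: {c}.

1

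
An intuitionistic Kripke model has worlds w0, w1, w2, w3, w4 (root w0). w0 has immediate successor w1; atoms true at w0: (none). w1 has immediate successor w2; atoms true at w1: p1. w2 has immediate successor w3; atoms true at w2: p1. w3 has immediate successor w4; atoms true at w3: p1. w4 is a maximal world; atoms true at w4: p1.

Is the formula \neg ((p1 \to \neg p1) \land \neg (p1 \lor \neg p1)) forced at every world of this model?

w0 \Vdash \neg ((p1 \to \neg p1) \land \neg (p1 \lor \neg p1)): no world accessible from w0 forces (p1 \to \neg p1) \land \neg (p1 \lor \neg p1).
Since the root w0 forces \neg ((p1 \to \neg p1) \land \neg (p1 \lor \neg p1)) and forcing is persistent (monotone upward), every world forces it.

Yes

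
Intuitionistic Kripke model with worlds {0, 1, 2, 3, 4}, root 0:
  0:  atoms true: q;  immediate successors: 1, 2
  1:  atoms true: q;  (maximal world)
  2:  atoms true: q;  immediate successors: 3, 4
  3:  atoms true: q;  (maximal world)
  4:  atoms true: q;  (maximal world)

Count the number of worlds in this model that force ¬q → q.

5

0: forces it.
1: forces it.
2: forces it.
3: forces it.
4: forces it.
Worlds forcing the formula: {0, 1, 2, 3, 4}.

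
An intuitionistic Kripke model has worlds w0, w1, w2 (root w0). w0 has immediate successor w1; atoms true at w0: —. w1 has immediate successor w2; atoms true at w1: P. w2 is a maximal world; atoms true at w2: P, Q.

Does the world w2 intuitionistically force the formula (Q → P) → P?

w2 ⊩ (Q → P) → P: every world accessible from w2 that forces Q → P (namely w2) also forces P.

Yes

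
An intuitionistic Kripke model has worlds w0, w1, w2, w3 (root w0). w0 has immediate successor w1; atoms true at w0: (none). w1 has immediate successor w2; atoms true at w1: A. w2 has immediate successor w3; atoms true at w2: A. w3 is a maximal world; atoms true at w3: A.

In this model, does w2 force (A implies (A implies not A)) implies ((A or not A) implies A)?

Yes

w2 forces (A implies (A implies not A)) implies ((A or not A) implies A) vacuously: no world accessible from w2 forces the antecedent A implies (A implies not A).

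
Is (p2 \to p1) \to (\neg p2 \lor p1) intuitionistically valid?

No

This is the material-implication-as-disjunction principle, which is not intuitionistically valid.
A Kripke countermodel: worlds u, v; order generated by u \le v; atoms true at each world — u:{}; v:{p1,p2}.
u \nVdash (p2 \to p1) \to (\neg p2 \lor p1): already at u itself, u \Vdash p2 \to p1 but u \nVdash \neg p2 \lor p1.
u \nVdash \neg p2 \lor p1: neither disjunct is forced at u.
u \nVdash \neg p2 since v is accessible from u and v \Vdash p2.
So the root u does not force the formula.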